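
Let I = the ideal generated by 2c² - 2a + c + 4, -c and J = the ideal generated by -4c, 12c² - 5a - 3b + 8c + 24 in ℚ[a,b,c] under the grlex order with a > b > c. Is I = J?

No, the ideals differ.

For a fixed monomial order, each ideal has a unique reduced Gröbner basis; comparing bases decides equality.
Buchberger on the first generating set:
f_1 = 2c² - 2a + c + 4, LT = c².
f_2 = -c, LT = c.

S(f_1,f_2): lcm = c². S = -a + ½c + 2.
  leading term a: no divisor's leading term divides it; move -a to the remainder.
  leading term c: subtract (-½)·f_2 from ½c + 2 → 2
  leading term 1: no divisor's leading term divides it; move 2 to the remainder.
  remainder -a + 2 ≠ 0; add g_3 = -a + 2 to the basis.

S(f_1,g_3): leading monomials are coprime, so the S-polynomial reduces to 0 (Buchberger's first criterion).
S(f_2,g_3): leading monomials are coprime, so the S-polynomial reduces to 0 (Buchberger's first criterion).
Every S-polynomial of the final basis reduces to 0, so we have a Gröbner basis.
Inter-reduce: drop elements whose leading term is divisible by another's, tail-reduce, and make monic.
Reduced Gröbner basis: {a - 2, c}.

Buchberger on the second generating set:
h_1 = -4c, LT = c.
h_2 = 12c² - 5a - 3b + 8c + 24, LT = c².

S(h_1,h_2): lcm = c². S = 5/12a + ¼b - ⅔c - 2.
  leading term a: no divisor's leading term divides it; move 5/12a to the remainder.
  leading term b: no divisor's leading term divides it; move ¼b to the remainder.
  leading term c: subtract (⅙)·h_1 from -⅔c - 2 → -2
  leading term 1: no divisor's leading term divides it; move -2 to the remainder.
  remainder 5/12a + ¼b - 2 ≠ 0; add k_3 = 5/12a + ¼b - 2 to the basis.

S(h_1,k_3): leading monomials are coprime, so the S-polynomial reduces to 0 (Buchberger's first criterion).
S(h_2,k_3): leading monomials are coprime, so the S-polynomial reduces to 0 (Buchberger's first criterion).
Every S-polynomial of the final basis reduces to 0, so we have a Gröbner basis.
Inter-reduce: drop elements whose leading term is divisible by another's, tail-reduce, and make monic.
Reduced Gröbner basis: {a + ⅗b - 24/5, c}.

The bases are distinct; the ideals are different.
The choice of monomial ordering does not affect the verdict — as long as both bases are computed under the same ordering, their equality decides ideal equality.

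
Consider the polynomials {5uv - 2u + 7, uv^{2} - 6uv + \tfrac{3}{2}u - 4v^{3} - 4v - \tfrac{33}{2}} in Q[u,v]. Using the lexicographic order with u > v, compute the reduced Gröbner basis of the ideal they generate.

The reduced Gröbner basis is the canonical form of the ideal for this ordering.

f_1 = 5uv - 2u + 7, LT = uv.
f_2 = uv^{2} - 6uv + \tfrac{3}{2}u - 4v^{3} - 4v - \tfrac{33}{2}, LT = uv^{2}.

S(f_1,f_2): lcm = uv^{2}. S = \tfrac{28}{5}uv - \tfrac{3}{2}u + 4v^{3} + \tfrac{27}{5}v + \tfrac{33}{2}.
  leading term uv: subtract (\tfrac{28}{25})·f_1 from \tfrac{28}{5}uv - \tfrac{3}{2}u + 4v^{3} + \tfrac{27}{5}v + \tfrac{33}{2} → \tfrac{37}{50}u + 4v^{3} + \tfrac{27}{5}v + \tfrac{433}{50}
  leading term u: no divisor's leading term divides it; move \tfrac{37}{50}u to the remainder.
  leading term v^{3}: no divisor's leading term divides it; move 4v^{3} to the remainder.
  leading term v: no divisor's leading term divides it; move \tfrac{27}{5}v to the remainder.
  leading term 1: no divisor's leading term divides it; move \tfrac{433}{50} to the remainder.
  remainder \tfrac{37}{50}u + 4v^{3} + \tfrac{27}{5}v + \tfrac{433}{50} ≠ 0; add g_3 = \tfrac{37}{50}u + 4v^{3} + \tfrac{27}{5}v + \tfrac{433}{50} to the basis.

S(f_1,g_3): lcm = uv. S = -\tfrac{2}{5}u - \tfrac{200}{37}v^{4} - \tfrac{270}{37}v^{2} - \tfrac{433}{37}v + \tfrac{7}{5}.
  leading term u: subtract (-\tfrac{20}{37})·g_3 from -\tfrac{2}{5}u - \tfrac{200}{37}v^{4} - \tfrac{270}{37}v^{2} - \tfrac{433}{37}v + \tfrac{7}{5} → -\tfrac{200}{37}v^{4} + \tfrac{80}{37}v^{3} - \tfrac{270}{37}v^{2} - \tfrac{325}{37}v + \tfrac{225}{37}
  leading term v^{4}: no divisor's leading term divides it; move -\tfrac{200}{37}v^{4} to the remainder.
  leading term v^{3}: no divisor's leading term divides it; move \tfrac{80}{37}v^{3} to the remainder.
  leading term v^{2}: no divisor's leading term divides it; move -\tfrac{270}{37}v^{2} to the remainder.
  leading term v: no divisor's leading term divides it; move -\tfrac{325}{37}v to the remainder.
  leading term 1: no divisor's leading term divides it; move \tfrac{225}{37} to the remainder.
  remainder -\tfrac{200}{37}v^{4} + \tfrac{80}{37}v^{3} - \tfrac{270}{37}v^{2} - \tfrac{325}{37}v + \tfrac{225}{37} ≠ 0; add g_4 = -\tfrac{200}{37}v^{4} + \tfrac{80}{37}v^{3} - \tfrac{270}{37}v^{2} - \tfrac{325}{37}v + \tfrac{225}{37} to the basis.

S(f_2,g_3): lcm = uv^{2}. S = -6uv + \tfrac{3}{2}u - \tfrac{200}{37}v^{5} - \tfrac{418}{37}v^{3} - \tfrac{433}{37}v^{2} - 4v - \tfrac{33}{2}.
  leading term uv: subtract (-\tfrac{6}{5})·f_1 from -6uv + \tfrac{3}{2}u - \tfrac{200}{37}v^{5} - \tfrac{418}{37}v^{3} - \tfrac{433}{37}v^{2} - 4v - \tfrac{33}{2} → -\tfrac{9}{10}u - \tfrac{200}{37}v^{5} - \tfrac{418}{37}v^{3} - \tfrac{433}{37}v^{2} - 4v - \tfrac{81}{10}
  leading term u: subtract (-\tfrac{45}{37})·g_3 from -\tfrac{9}{10}u - \tfrac{200}{37}v^{5} - \tfrac{418}{37}v^{3} - \tfrac{433}{37}v^{2} - 4v - \tfrac{81}{10} → -\tfrac{200}{37}v^{5} - \tfrac{238}{37}v^{3} - \tfrac{433}{37}v^{2} + \tfrac{95}{37}v + \tfrac{90}{37}
  leading term v^{5}: subtract (v)·g_4 from -\tfrac{200}{37}v^{5} - \tfrac{238}{37}v^{3} - \tfrac{433}{37}v^{2} + \tfrac{95}{37}v + \tfrac{90}{37} → -\tfrac{80}{37}v^{4} + \tfrac{32}{37}v^{3} - \tfrac{108}{37}v^{2} - \tfrac{130}{37}v + \tfrac{90}{37}
  leading term v^{4}: subtract (\tfrac{2}{5})·g_4 from -\tfrac{80}{37}v^{4} + \tfrac{32}{37}v^{3} - \tfrac{108}{37}v^{2} - \tfrac{130}{37}v + \tfrac{90}{37} → 0
  remainder 0.

S(f_1,g_4): lcm = uv^{4}. S = -\tfrac{27}{20}uv^{2} - \tfrac{13}{8}uv + \tfrac{9}{8}u + \tfrac{7}{5}v^{3}.
  leading term uv^{2}: subtract (-\tfrac{27}{100}v)·f_1 from -\tfrac{27}{20}uv^{2} - \tfrac{13}{8}uv + \tfrac{9}{8}u + \tfrac{7}{5}v^{3} → -\tfrac{433}{200}uv + \tfrac{9}{8}u + \tfrac{7}{5}v^{3} + \tfrac{189}{100}v
  leading term uv: subtract (-\tfrac{433}{1000})·f_1 from -\tfrac{433}{200}uv + \tfrac{9}{8}u + \tfrac{7}{5}v^{3} + \tfrac{189}{100}v → \tfrac{259}{1000}u + \tfrac{7}{5}v^{3} + \tfrac{189}{100}v + \tfrac{3031}{1000}
  leading term u: subtract (\tfrac{7}{20})·g_3 from \tfrac{259}{1000}u + \tfrac{7}{5}v^{3} + \tfrac{189}{100}v + \tfrac{3031}{1000} → 0
  remainder 0.

S(f_2,g_4): lcm = uv^{4}. S = -\tfrac{28}{5}uv^{3} + \tfrac{3}{20}uv^{2} - \tfrac{13}{8}uv + \tfrac{9}{8}u - 4v^{5} - 4v^{3} - \tfrac{33}{2}v^{2}.
  leading term uv^{3}: subtract (-\tfrac{28}{25}v^{2})·f_1 from -\tfrac{28}{5}uv^{3} + \tfrac{3}{20}uv^{2} - \tfrac{13}{8}uv + \tfrac{9}{8}u - 4v^{5} - 4v^{3} - \tfrac{33}{2}v^{2} → -\tfrac{209}{100}uv^{2} - \tfrac{13}{8}uv + \tfrac{9}{8}u - 4v^{5} - 4v^{3} - \tfrac{433}{50}v^{2}
  leading term uv^{2}: subtract (-\tfrac{209}{500}v)·f_1 from -\tfrac{209}{100}uv^{2} - \tfrac{13}{8}uv + \tfrac{9}{8}u - 4v^{5} - 4v^{3} - \tfrac{433}{50}v^{2} → -\tfrac{2461}{1000}uv + \tfrac{9}{8}u - 4v^{5} - 4v^{3} - \tfrac{433}{50}v^{2} + \tfrac{1463}{500}v
  leading term uv: subtract (-\tfrac{2461}{5000})·f_1 from -\tfrac{2461}{1000}uv + \tfrac{9}{8}u - 4v^{5} - 4v^{3} - \tfrac{433}{50}v^{2} + \tfrac{1463}{500}v → \tfrac{703}{5000}u - 4v^{5} - 4v^{3} - \tfrac{433}{50}v^{2} + \tfrac{1463}{500}v + \tfrac{17227}{5000}
  leading term u: subtract (\tfrac{19}{100})·g_3 from \tfrac{703}{5000}u - 4v^{5} - 4v^{3} - \tfrac{433}{50}v^{2} + \tfrac{1463}{500}v + \tfrac{17227}{5000} → -4v^{5} - \tfrac{119}{25}v^{3} - \tfrac{433}{50}v^{2} + \tfrac{19}{10}v + \tfrac{9}{5}
  leading term v^{5}: subtract (\tfrac{37}{50}v)·g_4 from -4v^{5} - \tfrac{119}{25}v^{3} - \tfrac{433}{50}v^{2} + \tfrac{19}{10}v + \tfrac{9}{5} → -\tfrac{8}{5}v^{4} + \tfrac{16}{25}v^{3} - \tfrac{54}{25}v^{2} - \tfrac{13}{5}v + \tfrac{9}{5}
  leading term v^{4}: subtract (\tfrac{37}{125})·g_4 from -\tfrac{8}{5}v^{4} + \tfrac{16}{25}v^{3} - \tfrac{54}{25}v^{2} - \tfrac{13}{5}v + \tfrac{9}{5} → 0
  remainder 0.

S(g_3,g_4): leading monomials are coprime, so the S-polynomial reduces to 0 (Buchberger's first criterion).
Every S-polynomial of the final basis reduces to 0, so we have a Gröbner basis.
Inter-reduce: drop elements whose leading term is divisible by another's, tail-reduce, and make monic.

G = {u + \tfrac{200}{37}v^{3} + \tfrac{270}{37}v + \tfrac{433}{37}, v^{4} - \tfrac{2}{5}v^{3} + \tfrac{27}{20}v^{2} + \tfrac{13}{8}v - \tfrac{9}{8}}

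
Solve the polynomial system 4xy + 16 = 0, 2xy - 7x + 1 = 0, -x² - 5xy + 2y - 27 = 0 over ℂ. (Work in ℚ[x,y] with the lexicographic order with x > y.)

{(-1, 4)}

Compute a lex Gröbner basis by Buchberger's algorithm.
f_1 = 4xy + 16, LT = xy.
f_2 = 2xy - 7x + 1, LT = xy.
f_3 = -x² - 5xy + 2y - 27, LT = x².

S(f_1,f_2): lcm = xy. S = 7/2x + 7/2.
  reduce S modulo (f_1, f_2, f_3):
  remainder 7/2x + 7/2 ≠ 0; add h_4 = 7/2x + 7/2 to the basis.

S(f_1,f_3): lcm = x²y. S = -5xy² + 4x + 2y² - 27y.
  reduce S modulo (f_1, f_2, f_3, h_4):
  remainder 2y² - 7y - 4 ≠ 0; add h_5 = 2y² - 7y - 4 to the basis.

S(f_2,f_3): lcm = x²y. S = -7/2x² - 5xy² + ½x + 2y² - 27y.
  reduce S modulo (f_1, f_2, f_3, h_4, h_5):
  remainder -7y + 28 ≠ 0; add h_6 = -7y + 28 to the basis.

The other S-polynomials (S(f_1,h_4), S(f_2,h_4), S(f_3,h_4), S(f_1,h_5), S(f_2,h_5), S(f_3,h_5), S(h_4,h_5), S(f_1,h_6), S(f_2,h_6), S(f_3,h_6), S(h_4,h_6), S(h_5,h_6)) all reduce to 0 modulo the current basis, so we have a Gröbner basis.
Inter-reduce: drop elements whose leading term is divisible by another's, tail-reduce, and make monic.
Reduced Gröbner basis: {x + 1, y - 4}.

From the last basis element, y - 4 = 0, so y takes values in {4}. Each choice, substituted upward through the basis, yields the corresponding point(s) of the solution set.
  y = 4: the earlier basis element becomes x + 1 = 0, giving x = -1 — point (-1, 4).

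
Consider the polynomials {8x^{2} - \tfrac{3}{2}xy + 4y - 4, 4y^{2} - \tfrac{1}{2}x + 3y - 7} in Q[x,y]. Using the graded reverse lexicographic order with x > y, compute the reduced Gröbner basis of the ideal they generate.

G = {x^{2} - \tfrac{3}{16}xy + \tfrac{1}{2}y - \tfrac{1}{2}, y^{2} - \tfrac{1}{8}x + \tfrac{3}{4}y - \tfrac{7}{4}}

f_1 = 8x^{2} - \tfrac{3}{2}xy + 4y - 4, LT = x^{2}.
f_2 = 4y^{2} - \tfrac{1}{2}x + 3y - 7, LT = y^{2}.

The S-polynomials (S(f_1,f_2)) all reduce to 0 modulo the current basis, so we have a Gröbner basis.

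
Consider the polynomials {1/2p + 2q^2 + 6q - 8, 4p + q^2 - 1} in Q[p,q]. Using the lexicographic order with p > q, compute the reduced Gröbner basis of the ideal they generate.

G = {p - 4/5q + 4/5, q^2 + 16/5q - 21/5}

The reduced Gröbner basis is the canonical form of the ideal for this ordering.

f_1 = 1/2p + 2q^2 + 6q - 8, LT = p.
f_2 = 4p + q^2 - 1, LT = p.

S(f_1,f_2): lcm = p. S = 15/4q^2 + 12q - 63/4.
  reduce S modulo (f_1, f_2):
  remainder 15/4q^2 + 12q - 63/4 ≠ 0; add g_3 = 15/4q^2 + 12q - 63/4 to the basis.

The other S-polynomials (S(f_1,g_3), S(f_2,g_3)) all reduce to 0 modulo the current basis, so we have a Gröbner basis.
Inter-reduce: drop elements whose leading term is divisible by another's, tail-reduce, and make monic.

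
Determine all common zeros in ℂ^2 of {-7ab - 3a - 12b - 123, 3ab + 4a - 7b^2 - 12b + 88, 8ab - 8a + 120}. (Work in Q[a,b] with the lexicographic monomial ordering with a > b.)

{(3, -4)}

Compute a lex Gröbner basis by Buchberger's algorithm.
f_1 = -7ab - 3a - 12b - 123, LT = ab.
f_2 = 3ab + 4a - 7b^2 - 12b + 88, LT = ab.
f_3 = 8ab - 8a + 120, LT = ab.

S(f_1,f_2): lcm = ab. S = -19/21a + 7/3b^2 + 40/7b - 247/21.
  reduce S modulo (f_1, f_2, f_3):
  remainder -19/21a + 7/3b^2 + 40/7b - 247/21 ≠ 0; add h_4 = -19/21a + 7/3b^2 + 40/7b - 247/21 to the basis.

S(f_1,f_3): lcm = ab. S = 10/7a + 12/7b + 18/7.
  reduce S modulo (f_1, f_2, f_3, h_4):
  remainder 70/19b^2 + 204/19b - 16 ≠ 0; add h_5 = 70/19b^2 + 204/19b - 16 to the basis.

S(f_1,h_4): lcm = ab. S = 3/7a + 49/19b^3 + 120/19b^2 - 79/7b + 123/7.
  reduce S modulo (f_1, f_2, f_3, h_4, h_5):
  remainder 507/175b + 2028/175 ≠ 0; add h_6 = 507/175b + 2028/175 to the basis.

The other S-polynomials (S(f_2,f_3), S(f_2,h_4), S(f_3,h_4), S(f_1,h_5), S(f_2,h_5), S(f_3,h_5), S(h_4,h_5), S(f_1,h_6), S(f_2,h_6), S(f_3,h_6), S(h_4,h_6), S(h_5,h_6)) all reduce to 0 modulo the current basis, so we have a Gröbner basis.
Inter-reduce: drop elements whose leading term is divisible by another's, tail-reduce, and make monic.
Reduced Gröbner basis: {a - 3, b + 4}.

From the last basis element, b + 4 = 0, so b takes values in {-4}. Each choice, substituted upward through the basis, yields the corresponding point(s) of the solution set.
  b = -4: the earlier basis element becomes a - 3 = 0, giving a = 3 — point (3, -4).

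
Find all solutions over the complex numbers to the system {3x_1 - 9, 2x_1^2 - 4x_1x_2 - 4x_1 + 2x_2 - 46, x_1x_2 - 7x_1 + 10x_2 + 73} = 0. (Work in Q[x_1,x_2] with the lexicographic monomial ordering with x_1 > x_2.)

{(3, -4)}

Compute a lex Gröbner basis by Buchberger's algorithm.
f_1 = 3x_1 - 9, LT = x_1.
f_2 = 2x_1^2 - 4x_1x_2 - 4x_1 + 2x_2 - 46, LT = x_1^2.
f_3 = x_1x_2 - 7x_1 + 10x_2 + 73, LT = x_1x_2.

S(f_1,f_2): lcm = x_1^2. S = 2x_1x_2 - x_1 - x_2 + 23.
  leading term x_1x_2: subtract (2/3x_2)·f_1 from 2x_1x_2 - x_1 - x_2 + 23 → -x_1 + 5x_2 + 23
  leading term x_1: subtract (-1/3)·f_1 from -x_1 + 5x_2 + 23 → 5x_2 + 20
  leading term x_2: no divisor's leading term divides it; move 5x_2 to the remainder.
  leading term 1: no divisor's leading term divides it; move 20 to the remainder.
  remainder 5x_2 + 20 ≠ 0; add h_4 = 5x_2 + 20 to the basis.

The other S-polynomials (S(f_1,f_3), S(f_2,f_3), S(f_1,h_4), S(f_2,h_4), S(f_3,h_4)) all reduce to 0 modulo the current basis, so we have a Gröbner basis.
Inter-reduce: drop elements whose leading term is divisible by another's, tail-reduce, and make monic.
Reduced Gröbner basis: {x_1 - 3, x_2 + 4}.

The lex basis is triangular: the last element involves only x_2. Solving x_2 + 4 = 0 gives x_2 ∈ {-4}; substituting each value into the earlier elements determines the remaining variables.
  x_2 = -4: the earlier basis element becomes x_1 - 3 = 0, giving x_1 = 3 — point (3, -4).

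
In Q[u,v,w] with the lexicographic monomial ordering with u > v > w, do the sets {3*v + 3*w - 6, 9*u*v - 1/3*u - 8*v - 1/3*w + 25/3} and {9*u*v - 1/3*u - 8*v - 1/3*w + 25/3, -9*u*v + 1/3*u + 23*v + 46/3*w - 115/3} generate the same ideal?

Yes, the ideals are equal.

Equality of ideals is decidable: compute both reduced Gröbner bases (unique for the ordering) and check whether they agree.
Buchberger on the first generating set:
f_1 = 3*v + 3*w - 6, LT = v.
f_2 = 9*u*v - 1/3*u - 8*v - 1/3*w + 25/3, LT = u*v.

S(f_1,f_2): lcm = u*v. S = u*w - 53/27*u + 8/9*v + 1/27*w - 25/27.
  reduce S modulo (f_1, f_2):
  remainder u*w - 53/27*u - 23/27*w + 23/27 ≠ 0; add g_3 = u*w - 53/27*u - 23/27*w + 23/27 to the basis.

The other S-polynomials (S(f_1,g_3), S(f_2,g_3)) all reduce to 0 modulo the current basis, so we have a Gröbner basis.
Inter-reduce: drop elements whose leading term is divisible by another's, tail-reduce, and make monic.
Reduced Gröbner basis: {u*w - 53/27*u - 23/27*w + 23/27, v + w - 2}.

Buchberger on the second generating set:
h_1 = 9*u*v - 1/3*u - 8*v - 1/3*w + 25/3, LT = u*v.
h_2 = -9*u*v + 1/3*u + 23*v + 46/3*w - 115/3, LT = u*v.

S(h_1,h_2): lcm = u*v. S = 5/3*v + 5/3*w - 10/3.
  reduce S modulo (h_1, h_2):
  remainder 5/3*v + 5/3*w - 10/3 ≠ 0; add k_3 = 5/3*v + 5/3*w - 10/3 to the basis.

S(h_1,k_3): lcm = u*v. S = -u*w + 53/27*u - 8/9*v - 1/27*w + 25/27.
  reduce S modulo (h_1, h_2, k_3):
  remainder -u*w + 53/27*u + 23/27*w - 23/27 ≠ 0; add k_4 = -u*w + 53/27*u + 23/27*w - 23/27 to the basis.

The other S-polynomials (S(h_2,k_3), S(h_1,k_4), S(h_2,k_4), S(k_3,k_4)) all reduce to 0 modulo the current basis, so we have a Gröbner basis.
Inter-reduce: drop elements whose leading term is divisible by another's, tail-reduce, and make monic.
Reduced Gröbner basis: {u*w - 53/27*u - 23/27*w + 23/27, v + w - 2}.

These coincide, so the ideals are equal.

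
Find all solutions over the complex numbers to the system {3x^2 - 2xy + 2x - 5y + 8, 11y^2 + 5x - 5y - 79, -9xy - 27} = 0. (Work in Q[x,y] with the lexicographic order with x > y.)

Compute a lex Gröbner basis by Buchberger's algorithm.
f_1 = 3x^2 - 2xy + 2x - 5y + 8, LT = x^2.
f_2 = 5x + 11y^2 - 5y - 79, LT = x.
f_3 = -9xy - 27, LT = xy.

S(f_1,f_2): lcm = x^2. S = -11/5xy^2 + 1/3xy + 247/15x - 5/3y + 8/3.
  reduce S modulo (f_1, f_2, f_3):
  remainder 121/25y^4 - 44/15y^3 - 5299/75y^2 + 301/15y + 6571/25 ≠ 0; add h_4 = 121/25y^4 - 44/15y^3 - 5299/75y^2 + 301/15y + 6571/25 to the basis.

S(f_1,f_3): lcm = x^2y. S = -2/3xy^2 + 2/3xy - 3x - 5/3y^2 + 8/3y.
  reduce S modulo (f_1, f_2, f_3, h_4):
  remainder -56/45y^3 + 8156/495y^2 + 2039/495y - 20963/165 ≠ 0; add h_5 = -56/45y^3 + 8156/495y^2 + 2039/495y - 20963/165 to the basis.

S(f_2,f_3): lcm = xy. S = 11/5y^3 - y^2 - 79/5y - 3.
  reduce S modulo (f_1, f_2, f_3, h_4, h_5):
  remainder 1969/70y^2 - 477/56y - 63729/280 ≠ 0; add h_6 = 1969/70y^2 - 477/56y - 63729/280 to the basis.

S(f_3,h_4): lcm = xy^4. S = 20/33xy^3 + 5299/363xy^2 - 1505/363xy - 6571/121x + 3y^3.
  reduce S modulo (f_1, f_2, f_3, h_4, h_5, h_6):
  remainder 85767683/2858988y - 85767683/952996 ≠ 0; add h_7 = 85767683/2858988y - 85767683/952996 to the basis.

The other S-polynomials (S(f_1,h_4), S(f_2,h_4), S(f_1,h_5), S(f_2,h_5), S(f_3,h_5), S(h_4,h_5), S(f_1,h_6), S(f_2,h_6), S(f_3,h_6), S(h_4,h_6), S(h_5,h_6), S(f_1,h_7), S(f_2,h_7), S(f_3,h_7), S(h_4,h_7), S(h_5,h_7), S(h_6,h_7)) all reduce to 0 modulo the current basis, so we have a Gröbner basis.
Inter-reduce: drop elements whose leading term is divisible by another's, tail-reduce, and make monic.
Reduced Gröbner basis: {x + 1, y - 3}.

From the last basis element, y - 3 = 0, so y takes values in {3}. Each choice, substituted upward through the basis, yields the corresponding point(s) of the solution set.
  y = 3: the earlier basis element becomes x + 1 = 0, giving x = -1 — point (-1, 3).

{(-1, 3)}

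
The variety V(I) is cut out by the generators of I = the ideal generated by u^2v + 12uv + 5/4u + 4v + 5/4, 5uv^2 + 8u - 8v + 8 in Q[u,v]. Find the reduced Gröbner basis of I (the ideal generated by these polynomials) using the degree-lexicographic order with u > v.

G = {uv^2 + 8/5u - 8/5v + 8/5, v^3 - 2/5uv + 409/80v^2 - 16/25u - 103/50v - 16/25, u^2 - 57/32uv - 5/2v^2 + 13u - 409/32v + 12}

f_1 = u^2v + 12uv + 5/4u + 4v + 5/4, LT = u^2v.
f_2 = 5uv^2 + 8u - 8v + 8, LT = uv^2.

S(f_1,f_2): lcm = u^2v^2. S = 12uv^2 - 8/5u^2 + 57/20uv + 4v^2 - 8/5u + 5/4v.
  leading term uv^2: subtract (12/5)·f_2 from 12uv^2 - 8/5u^2 + 57/20uv + 4v^2 - 8/5u + 5/4v → -8/5u^2 + 57/20uv + 4v^2 - 104/5u + 409/20v - 96/5
  leading term u^2: no divisor's leading term divides it; move -8/5u^2 to the remainder.
  leading term uv: no divisor's leading term divides it; move 57/20uv to the remainder.
  leading term v^2: no divisor's leading term divides it; move 4v^2 to the remainder.
  leading term u: no divisor's leading term divides it; move -104/5u to the remainder.
  leading term v: no divisor's leading term divides it; move 409/20v to the remainder.
  leading term 1: no divisor's leading term divides it; move -96/5 to the remainder.
  remainder -8/5u^2 + 57/20uv + 4v^2 - 104/5u + 409/20v - 96/5 ≠ 0; add g_3 = -8/5u^2 + 57/20uv + 4v^2 - 104/5u + 409/20v - 96/5 to the basis.

S(f_1,g_3): lcm = u^2v. S = 57/32uv^2 + 5/2v^3 - uv + 409/32v^2 + 5/4u - 8v + 5/4.
  leading term uv^2: subtract (57/160)·f_2 from 57/32uv^2 + 5/2v^3 - uv + 409/32v^2 + 5/4u - 8v + 5/4 → 5/2v^3 - uv + 409/32v^2 - 8/5u - 103/20v - 8/5
  leading term v^3: no divisor's leading term divides it; move 5/2v^3 to the remainder.
  leading term uv: no divisor's leading term divides it; move -uv to the remainder.
  leading term v^2: no divisor's leading term divides it; move 409/32v^2 to the remainder.
  leading term u: no divisor's leading term divides it; move -8/5u to the remainder.
  leading term v: no divisor's leading term divides it; move -103/20v to the remainder.
  leading term 1: no divisor's leading term divides it; move -8/5 to the remainder.
  remainder 5/2v^3 - uv + 409/32v^2 - 8/5u - 103/20v - 8/5 ≠ 0; add g_4 = 5/2v^3 - uv + 409/32v^2 - 8/5u - 103/20v - 8/5 to the basis.

S(f_2,g_3): lcm = u^2v^2. S = 57/32uv^3 + 5/2v^4 - 13uv^2 + 409/32v^3 + 8/5u^2 - 8/5uv - 12v^2 + 8/5u.
  leading term uv^3: subtract (57/160v)·f_2 from 57/32uv^3 + 5/2v^4 - 13uv^2 + 409/32v^3 + 8/5u^2 - 8/5uv - 12v^2 + 8/5u → 5/2v^4 - 13uv^2 + 409/32v^3 + 8/5u^2 - 89/20uv - 183/20v^2 + 8/5u - 57/20v
  leading term v^4: subtract (v)·g_4 from 5/2v^4 - 13uv^2 + 409/32v^3 + 8/5u^2 - 89/20uv - 183/20v^2 + 8/5u - 57/20v → -12uv^2 + 8/5u^2 - 57/20uv - 4v^2 + 8/5u - 5/4v
  leading term uv^2: subtract (-12/5)·f_2 from -12uv^2 + 8/5u^2 - 57/20uv - 4v^2 + 8/5u - 5/4v → 8/5u^2 - 57/20uv - 4v^2 + 104/5u - 409/20v + 96/5
  leading term u^2: subtract (-1)·g_3 from 8/5u^2 - 57/20uv - 4v^2 + 104/5u - 409/20v + 96/5 → 0
  remainder 0.

S(f_1,g_4): lcm = u^2v^3. S = 2/5u^3v - 409/80u^2v^2 + 12uv^3 + 16/25u^3 + 103/50u^2v + 5/4uv^2 + 4v^3 + 16/25u^2 + 5/4v^2.
  leading term u^3v: subtract (2/5u)·f_1 from 2/5u^3v - 409/80u^2v^2 + 12uv^3 + 16/25u^3 + 103/50u^2v + 5/4uv^2 + 4v^3 + 16/25u^2 + 5/4v^2 → -409/80u^2v^2 + 12uv^3 + 16/25u^3 - 137/50u^2v + 5/4uv^2 + 4v^3 + 7/50u^2 - 8/5uv + 5/4v^2 - 1/2u
  leading term u^2v^2: subtract (-409/80v)·f_1 from -409/80u^2v^2 + 12uv^3 + 16/25u^3 - 137/50u^2v + 5/4uv^2 + 4v^3 + 7/50u^2 - 8/5uv + 5/4v^2 - 1/2u → 12uv^3 + 16/25u^3 - 137/50u^2v + 313/5uv^2 + 4v^3 + 7/50u^2 + 1533/320uv + 217/10v^2 - 1/2u + 409/64v
  leading term uv^3: subtract (12/5v)·f_2 from 12uv^3 + 16/25u^3 - 137/50u^2v + 313/5uv^2 + 4v^3 + 7/50u^2 + 1533/320uv + 217/10v^2 - 1/2u + 409/64v → 16/25u^3 - 137/50u^2v + 313/5uv^2 + 4v^3 + 7/50u^2 - 4611/320uv + 409/10v^2 - 1/2u - 4099/320v
  leading term u^3: subtract (-2/5u)·g_3 from 16/25u^3 - 137/50u^2v + 313/5uv^2 + 4v^3 + 7/50u^2 - 4611/320uv + 409/10v^2 - 1/2u - 4099/320v → -8/5u^2v + 321/5uv^2 + 4v^3 - 409/50u^2 - 9967/1600uv + 409/10v^2 - 409/50u - 4099/320v
  leading term u^2v: subtract (-8/5)·f_1 from -8/5u^2v + 321/5uv^2 + 4v^3 - 409/50u^2 - 9967/1600uv + 409/10v^2 - 409/50u - 4099/320v → 321/5uv^2 + 4v^3 - 409/50u^2 + 20753/1600uv + 409/10v^2 - 309/50u - 2051/320v + 2
  leading term uv^2: subtract (321/25)·f_2 from 321/5uv^2 + 4v^3 - 409/50u^2 + 20753/1600uv + 409/10v^2 - 309/50u - 2051/320v + 2 → 4v^3 - 409/50u^2 + 20753/1600uv + 409/10v^2 - 1089/10u + 154097/1600v - 2518/25
  leading term v^3: subtract (8/5)·g_4 from 4v^3 - 409/50u^2 + 20753/1600uv + 409/10v^2 - 1089/10u + 154097/1600v - 2518/25 → -409/50u^2 + 23313/1600uv + 409/20v^2 - 5317/50u + 167281/1600v - 2454/25
  leading term u^2: subtract (409/80)·g_3 from -409/50u^2 + 23313/1600uv + 409/20v^2 - 5317/50u + 167281/1600v - 2454/25 → 0
  remainder 0.

S(f_2,g_4): lcm = uv^3. S = 2/5u^2v - 409/80uv^2 + 16/25u^2 + 183/50uv - 8/5v^2 + 16/25u + 8/5v.
  leading term u^2v: subtract (2/5)·f_1 from 2/5u^2v - 409/80uv^2 + 16/25u^2 + 183/50uv - 8/5v^2 + 16/25u + 8/5v → -409/80uv^2 + 16/25u^2 - 57/50uv - 8/5v^2 + 7/50u - 1/2
  leading term uv^2: subtract (-409/400)·f_2 from -409/80uv^2 + 16/25u^2 - 57/50uv - 8/5v^2 + 7/50u - 1/2 → 16/25u^2 - 57/50uv - 8/5v^2 + 208/25u - 409/50v + 192/25
  leading term u^2: subtract (-2/5)·g_3 from 16/25u^2 - 57/50uv - 8/5v^2 + 208/25u - 409/50v + 192/25 → 0
  remainder 0.

S(g_3,g_4): leading monomials are coprime, so the S-polynomial reduces to 0 (Buchberger's first criterion).
Every S-polynomial of the final basis reduces to 0, so we have a Gröbner basis.
Inter-reduce: drop elements whose leading term is divisible by another's, tail-reduce, and make monic.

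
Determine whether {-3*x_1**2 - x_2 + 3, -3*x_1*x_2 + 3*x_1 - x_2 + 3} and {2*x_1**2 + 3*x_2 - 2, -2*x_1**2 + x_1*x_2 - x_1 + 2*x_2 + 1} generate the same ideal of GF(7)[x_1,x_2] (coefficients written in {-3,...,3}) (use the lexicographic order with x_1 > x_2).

Since reduced Gröbner bases are canonical representatives of ideals under a given ordering, it suffices to compute and compare them.
Buchberger on the first generating set:
f_1 = -3*x_1**2 - x_2 + 3, LT = x_1**2.
f_2 = -3*x_1*x_2 + 3*x_1 - x_2 + 3, LT = x_1*x_2.

S(f_1,f_2): lcm = x_1**2*x_2. S = x_1**2 + 2*x_1*x_2 + x_1 - 2*x_2**2 - x_2.
  leading term x_1**2: subtract (2)·f_1 from x_1**2 + 2*x_1*x_2 + x_1 - 2*x_2**2 - x_2 → 2*x_1*x_2 + x_1 - 2*x_2**2 + x_2 + 1
  leading term x_1*x_2: subtract (-3)·f_2 from 2*x_1*x_2 + x_1 - 2*x_2**2 + x_2 + 1 → 3*x_1 - 2*x_2**2 - 2*x_2 + 3
  leading term x_1: no divisor's leading term divides it; move 3*x_1 to the remainder.
  leading term x_2**2: no divisor's leading term divides it; move -2*x_2**2 to the remainder.
  leading term x_2: no divisor's leading term divides it; move -2*x_2 to the remainder.
  leading term 1: no divisor's leading term divides it; move 3 to the remainder.
  remainder 3*x_1 - 2*x_2**2 - 2*x_2 + 3 ≠ 0; add g_3 = 3*x_1 - 2*x_2**2 - 2*x_2 + 3 to the basis.

S(f_2,g_3): lcm = x_1*x_2. S = -x_1 + 3*x_2**3 + 3*x_2**2 - 3*x_2 - 1.
  leading term x_1: subtract (2)·g_3 from -x_1 + 3*x_2**3 + 3*x_2**2 - 3*x_2 - 1 → 3*x_2**3 + x_2
  leading term x_2**3: no divisor's leading term divides it; move 3*x_2**3 to the remainder.
  leading term x_2: no divisor's leading term divides it; move x_2 to the remainder.
  remainder 3*x_2**3 + x_2 ≠ 0; add g_4 = 3*x_2**3 + x_2 to the basis.

The other S-polynomials (S(f_1,g_3), S(f_1,g_4), S(f_2,g_4), S(g_3,g_4)) all reduce to 0 modulo the current basis, so we have a Gröbner basis.
Inter-reduce: drop elements whose leading term is divisible by another's, tail-reduce, and make monic.
Reduced Gröbner basis: {x_1 - 3*x_2**2 - 3*x_2 + 1, x_2**3 - 2*x_2}.

Buchberger on the second generating set:
h_1 = 2*x_1**2 + 3*x_2 - 2, LT = x_1**2.
h_2 = -2*x_1**2 + x_1*x_2 - x_1 + 2*x_2 + 1, LT = x_1**2.

S(h_1,h_2): lcm = x_1**2. S = -3*x_1*x_2 + 3*x_1 - x_2 + 3.
  leading term x_1*x_2: no divisor's leading term divides it; move -3*x_1*x_2 to the remainder.
  leading term x_1: no divisor's leading term divides it; move 3*x_1 to the remainder.
  leading term x_2: no divisor's leading term divides it; move -x_2 to the remainder.
  leading term 1: no divisor's leading term divides it; move 3 to the remainder.
  remainder -3*x_1*x_2 + 3*x_1 - x_2 + 3 ≠ 0; add k_3 = -3*x_1*x_2 + 3*x_1 - x_2 + 3 to the basis.

S(h_1,k_3): lcm = x_1**2*x_2. S = x_1**2 + 2*x_1*x_2 + x_1 - 2*x_2**2 - x_2.
  leading term x_1**2: subtract (-3)·h_1 from x_1**2 + 2*x_1*x_2 + x_1 - 2*x_2**2 - x_2 → 2*x_1*x_2 + x_1 - 2*x_2**2 + x_2 + 1
  leading term x_1*x_2: subtract (-3)·k_3 from 2*x_1*x_2 + x_1 - 2*x_2**2 + x_2 + 1 → 3*x_1 - 2*x_2**2 - 2*x_2 + 3
  leading term x_1: no divisor's leading term divides it; move 3*x_1 to the remainder.
  leading term x_2**2: no divisor's leading term divides it; move -2*x_2**2 to the remainder.
  leading term x_2: no divisor's leading term divides it; move -2*x_2 to the remainder.
  leading term 1: no divisor's leading term divides it; move 3 to the remainder.
  remainder 3*x_1 - 2*x_2**2 - 2*x_2 + 3 ≠ 0; add k_4 = 3*x_1 - 2*x_2**2 - 2*x_2 + 3 to the basis.

S(k_3,k_4): lcm = x_1*x_2. S = -x_1 + 3*x_2**3 + 3*x_2**2 - 3*x_2 - 1.
  leading term x_1: subtract (2)·k_4 from -x_1 + 3*x_2**3 + 3*x_2**2 - 3*x_2 - 1 → 3*x_2**3 + x_2
  leading term x_2**3: no divisor's leading term divides it; move 3*x_2**3 to the remainder.
  leading term x_2: no divisor's leading term divides it; move x_2 to the remainder.
  remainder 3*x_2**3 + x_2 ≠ 0; add k_5 = 3*x_2**3 + x_2 to the basis.

The other S-polynomials (S(h_2,k_3), S(h_1,k_4), S(h_2,k_4), S(h_1,k_5), S(h_2,k_5), S(k_3,k_5), S(k_4,k_5)) all reduce to 0 modulo the current basis, so we have a Gröbner basis.
Inter-reduce: drop elements whose leading term is divisible by another's, tail-reduce, and make monic.
Reduced Gröbner basis: {x_1 - 3*x_2**2 - 3*x_2 + 1, x_2**3 - 2*x_2}.

The two bases agree; hence the ideals are identical.

Yes, the ideals are equal.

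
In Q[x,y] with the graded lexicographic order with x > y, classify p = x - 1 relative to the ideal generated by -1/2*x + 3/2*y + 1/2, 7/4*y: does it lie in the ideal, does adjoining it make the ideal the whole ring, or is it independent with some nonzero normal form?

x - 1 lies in I (it reduces to 0).

First compute the reduced Gröbner basis of I by Buchberger's algorithm.
f_1 = -1/2*x + 3/2*y + 1/2, LT = x.
f_2 = 7/4*y, LT = y.

The S-polynomials (S(f_1,f_2)) all reduce to 0 modulo the current basis, so we have a Gröbner basis.
Inter-reduce: drop elements whose leading term is divisible by another's, tail-reduce, and make monic.
Reduced Gröbner basis: {x - 1, y}.
Label its elements g_1 = x - 1, g_2 = y.

Reduce p = x - 1 modulo G:
  leading term x: subtract (1)·g_1 from x - 1 → 0
  normal form = 0.
Since the normal form is 0, p ∈ I.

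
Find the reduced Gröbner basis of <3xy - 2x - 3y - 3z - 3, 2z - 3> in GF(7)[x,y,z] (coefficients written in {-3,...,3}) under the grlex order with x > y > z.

G = {xy - 3x - y + 1, z + 2}

This is the nonlinear analogue of row-reducing a linear system.

f_1 = 3xy - 2x - 3y - 3z - 3, LT = xy.
f_2 = 2z - 3, LT = z.

The S-polynomials (S(f_1,f_2)) all reduce to 0 modulo the current basis, so we have a Gröbner basis.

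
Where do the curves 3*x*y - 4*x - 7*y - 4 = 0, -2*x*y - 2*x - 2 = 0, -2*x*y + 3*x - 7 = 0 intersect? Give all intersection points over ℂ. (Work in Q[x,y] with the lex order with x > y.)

{(1, -2)}

Compute a lex Gröbner basis by Buchberger's algorithm.
f_1 = 3*x*y - 4*x - 7*y - 4, LT = x*y.
f_2 = -2*x*y - 2*x - 2, LT = x*y.
f_3 = -2*x*y + 3*x - 7, LT = x*y.

S(f_1,f_2): lcm = x*y. S = -7/3*x - 7/3*y - 7/3.
  leading term x: no divisor's leading term divides it; move -7/3*x to the remainder.
  leading term y: no divisor's leading term divides it; move -7/3*y to the remainder.
  leading term 1: no divisor's leading term divides it; move -7/3 to the remainder.
  remainder -7/3*x - 7/3*y - 7/3 ≠ 0; add h_4 = -7/3*x - 7/3*y - 7/3 to the basis.

S(f_1,f_3): lcm = x*y. S = 1/6*x - 7/3*y - 29/6.
  leading term x: subtract (-1/14)·h_4 from 1/6*x - 7/3*y - 29/6 → -5/2*y - 5
  leading term y: no divisor's leading term divides it; move -5/2*y to the remainder.
  leading term 1: no divisor's leading term divides it; move -5 to the remainder.
  remainder -5/2*y - 5 ≠ 0; add h_5 = -5/2*y - 5 to the basis.

The other S-polynomials (S(f_2,f_3), S(f_1,h_4), S(f_2,h_4), S(f_3,h_4), S(f_1,h_5), S(f_2,h_5), S(f_3,h_5), S(h_4,h_5)) all reduce to 0 modulo the current basis, so we have a Gröbner basis.
Inter-reduce: drop elements whose leading term is divisible by another's, tail-reduce, and make monic.
Reduced Gröbner basis: {x - 1, y + 2}.

A lex Gröbner basis eliminates variables successively. Here y + 2 depends only on y, with roots {-2}; lifting each root through the earlier basis elements recovers the full solutions.
  y = -2: the earlier basis element becomes x - 1 = 0, giving x = 1 — point (1, -2).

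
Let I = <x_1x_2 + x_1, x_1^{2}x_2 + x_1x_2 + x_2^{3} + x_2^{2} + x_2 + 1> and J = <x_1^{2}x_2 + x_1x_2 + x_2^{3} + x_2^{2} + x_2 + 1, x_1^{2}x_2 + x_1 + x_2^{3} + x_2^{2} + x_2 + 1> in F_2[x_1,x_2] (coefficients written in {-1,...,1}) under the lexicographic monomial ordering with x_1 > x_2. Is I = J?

Two ideals are equal iff their reduced Gröbner bases coincide (the reduced basis is unique for a fixed ordering).
Buchberger on the first generating set:
f_1 = x_1x_2 + x_1, LT = x_1x_2.
f_2 = x_1^{2}x_2 + x_1x_2 + x_2^{3} + x_2^{2} + x_2 + 1, LT = x_1^{2}x_2.

S(f_1,f_2): lcm = x_1^{2}x_2. S = x_1^{2} + x_1x_2 + x_2^{3} + x_2^{2} + x_2 + 1.
  reduce S modulo (f_1, f_2):
  remainder x_1^{2} + x_1 + x_2^{3} + x_2^{2} + x_2 + 1 ≠ 0; add g_3 = x_1^{2} + x_1 + x_2^{3} + x_2^{2} + x_2 + 1 to the basis.

S(f_1,g_3): lcm = x_1^{2}x_2. S = x_1^{2} + x_1x_2 + x_2^{4} + x_2^{3} + x_2^{2} + x_2.
  reduce S modulo (f_1, f_2, g_3):
  remainder x_2^{4} + 1 ≠ 0; add g_4 = x_2^{4} + 1 to the basis.

The other S-polynomials (S(f_2,g_3), S(f_1,g_4), S(f_2,g_4), S(g_3,g_4)) all reduce to 0 modulo the current basis, so we have a Gröbner basis.
Inter-reduce: drop elements whose leading term is divisible by another's, tail-reduce, and make monic.
Reduced Gröbner basis: {x_1^{2} + x_1 + x_2^{3} + x_2^{2} + x_2 + 1, x_1x_2 + x_1, x_2^{4} + 1}.

Buchberger on the second generating set:
h_1 = x_1^{2}x_2 + x_1x_2 + x_2^{3} + x_2^{2} + x_2 + 1, LT = x_1^{2}x_2.
h_2 = x_1^{2}x_2 + x_1 + x_2^{3} + x_2^{2} + x_2 + 1, LT = x_1^{2}x_2.

S(h_1,h_2): lcm = x_1^{2}x_2. S = x_1x_2 + x_1.
  reduce S modulo (h_1, h_2):
  remainder x_1x_2 + x_1 ≠ 0; add k_3 = x_1x_2 + x_1 to the basis.

S(h_1,k_3): lcm = x_1^{2}x_2. S = x_1^{2} + x_1x_2 + x_2^{3} + x_2^{2} + x_2 + 1.
  reduce S modulo (h_1, h_2, k_3):
  remainder x_1^{2} + x_1 + x_2^{3} + x_2^{2} + x_2 + 1 ≠ 0; add k_4 = x_1^{2} + x_1 + x_2^{3} + x_2^{2} + x_2 + 1 to the basis.

S(h_1,k_4): lcm = x_1^{2}x_2. S = x_2^{4} + 1.
  reduce S modulo (h_1, h_2, k_3, k_4):
  remainder x_2^{4} + 1 ≠ 0; add k_5 = x_2^{4} + 1 to the basis.

The other S-polynomials (S(h_2,k_3), S(h_2,k_4), S(k_3,k_4), S(h_1,k_5), S(h_2,k_5), S(k_3,k_5), S(k_4,k_5)) all reduce to 0 modulo the current basis, so we have a Gröbner basis.
Inter-reduce: drop elements whose leading term is divisible by another's, tail-reduce, and make monic.
Reduced Gröbner basis: {x_1^{2} + x_1 + x_2^{3} + x_2^{2} + x_2 + 1, x_1x_2 + x_1, x_2^{4} + 1}.

These coincide, so the ideals are equal.
The same test decides containment: I ⊆ J iff every generator of I reduces to 0 modulo a Gröbner basis of J.

Yes, the ideals are equal.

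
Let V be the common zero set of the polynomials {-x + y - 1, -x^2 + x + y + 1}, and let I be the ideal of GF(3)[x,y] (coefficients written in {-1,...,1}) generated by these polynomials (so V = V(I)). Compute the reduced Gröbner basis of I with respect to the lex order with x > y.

f_1 = -x + y - 1, LT = x.
f_2 = -x^2 + x + y + 1, LT = x^2.

S(f_1,f_2): lcm = x^2. S = -xy - x + y + 1.
  leading term xy: subtract (y)·f_1 from -xy - x + y + 1 → -x - y^2 - y + 1
  leading term x: subtract (1)·f_1 from -x - y^2 - y + 1 → -y^2 + y - 1
  leading term y^2: no divisor's leading term divides it; move -y^2 to the remainder.
  leading term y: no divisor's leading term divides it; move y to the remainder.
  leading term 1: no divisor's leading term divides it; move -1 to the remainder.
  remainder -y^2 + y - 1 ≠ 0; add g_3 = -y^2 + y - 1 to the basis.

S(f_1,g_3): leading monomials are coprime, so the S-polynomial reduces to 0 (Buchberger's first criterion).
S(f_2,g_3): leading monomials are coprime, so the S-polynomial reduces to 0 (Buchberger's first criterion).
Every S-polynomial of the final basis reduces to 0, so we have a Gröbner basis.
Inter-reduce: drop elements whose leading term is divisible by another's, tail-reduce, and make monic.

G = {x - y + 1, y^2 - y + 1}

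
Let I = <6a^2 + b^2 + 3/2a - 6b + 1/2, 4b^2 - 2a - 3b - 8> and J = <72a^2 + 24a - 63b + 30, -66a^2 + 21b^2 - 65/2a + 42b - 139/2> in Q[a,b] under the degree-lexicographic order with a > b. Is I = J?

Yes, the ideals are equal.

For a fixed monomial order, each ideal has a unique reduced Gröbner basis; comparing bases decides equality.
Buchberger on the first generating set:
f_1 = 6a^2 + b^2 + 3/2a - 6b + 1/2, LT = a^2.
f_2 = 4b^2 - 2a - 3b - 8, LT = b^2.

The S-polynomials (S(f_1,f_2)) all reduce to 0 modulo the current basis, so we have a Gröbner basis.
Inter-reduce: drop elements whose leading term is divisible by another's, tail-reduce, and make monic.
Reduced Gröbner basis: {a^2 + 1/3a - 7/8b + 5/12, b^2 - 1/2a - 3/4b - 2}.

Buchberger on the second generating set:
h_1 = 72a^2 + 24a - 63b + 30, LT = a^2.
h_2 = -66a^2 + 21b^2 - 65/2a + 42b - 139/2, LT = a^2.

S(h_1,h_2): lcm = a^2. S = 7/22b^2 - 7/44a - 21/88b - 7/11.
  leading term b^2: no divisor's leading term divides it; move 7/22b^2 to the remainder.
  leading term a: no divisor's leading term divides it; move -7/44a to the remainder.
  leading term b: no divisor's leading term divides it; move -21/88b to the remainder.
  leading term 1: no divisor's leading term divides it; move -7/11 to the remainder.
  remainder 7/22b^2 - 7/44a - 21/88b - 7/11 ≠ 0; add k_3 = 7/22b^2 - 7/44a - 21/88b - 7/11 to the basis.

The other S-polynomials (S(h_1,k_3), S(h_2,k_3)) all reduce to 0 modulo the current basis, so we have a Gröbner basis.
Inter-reduce: drop elements whose leading term is divisible by another's, tail-reduce, and make monic.
Reduced Gröbner basis: {a^2 + 1/3a - 7/8b + 5/12, b^2 - 1/2a - 3/4b - 2}.

The two bases agree; hence the ideals are identical.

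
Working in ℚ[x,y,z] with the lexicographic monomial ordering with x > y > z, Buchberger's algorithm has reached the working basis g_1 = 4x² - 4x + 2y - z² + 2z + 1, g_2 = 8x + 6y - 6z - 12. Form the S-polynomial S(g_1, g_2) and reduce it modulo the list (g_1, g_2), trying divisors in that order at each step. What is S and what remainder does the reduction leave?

lcm(LM(g_1), LM(g_2)) = x².
S = (lcm/LT(g_1))·g_1 − (lcm/LT(g_2))·g_2 = -¾xy + ¾xz + ½x + ½y - ¼z² + ½z + ¼.
Reduce S modulo (g_1, g_2) in that order:
  leading term xy: subtract (-3/32y)·g_2 from -¾xy + ¾xz + ½x + ½y - ¼z² + ½z + ¼ → ¾xz + ½x + 9/16y² - 9/16yz - ⅝y - ¼z² + ½z + ¼
  leading term xz: subtract (3/32z)·g_2 from ¾xz + ½x + 9/16y² - 9/16yz - ⅝y - ¼z² + ½z + ¼ → ½x + 9/16y² - 9/8yz - ⅝y + 5/16z² + 13/8z + ¼
  leading term x: subtract (1/16)·g_2 from ½x + 9/16y² - 9/8yz - ⅝y + 5/16z² + 13/8z + ¼ → 9/16y² - 9/8yz - y + 5/16z² + 2z + 1
  leading term y²: no divisor's leading term divides it; move 9/16y² to the remainder.
  leading term yz: no divisor's leading term divides it; move -9/8yz to the remainder.
  leading term y: no divisor's leading term divides it; move -y to the remainder.
  leading term z²: no divisor's leading term divides it; move 5/16z² to the remainder.
  leading term z: no divisor's leading term divides it; move 2z to the remainder.
  leading term 1: no divisor's leading term divides it; move 1 to the remainder.
The remainder 9/16y² - 9/8yz - y + 5/16z² + 2z + 1 is nonzero, so it would be added as the next basis element.

S(g_1, g_2) = -¾xy + ¾xz + ½x + ½y - ¼z² + ½z + ¼; remainder on division = 9/16y² - 9/8yz - y + 5/16z² + 2z + 1.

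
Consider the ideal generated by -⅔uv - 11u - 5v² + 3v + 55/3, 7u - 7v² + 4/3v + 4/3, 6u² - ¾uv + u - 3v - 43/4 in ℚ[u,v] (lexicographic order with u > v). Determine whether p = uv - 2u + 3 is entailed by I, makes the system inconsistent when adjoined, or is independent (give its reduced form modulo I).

First compute the reduced Gröbner basis of I by Buchberger's algorithm.
f_1 = -⅔uv - 11u - 5v² + 3v + 55/3, LT = uv.
f_2 = 7u - 7v² + 4/3v + 4/3, LT = u.
f_3 = 6u² - ¾uv + u - 3v - 43/4, LT = u².

S(f_1,f_2): lcm = uv. S = 33/2u + v³ + 307/42v² - 197/42v - 55/2.
  leading term u: subtract (33/14)·f_2 from 33/2u + v³ + 307/42v² - 197/42v - 55/2 → v³ + 500/21v² - 47/6v - 429/14
  leading term v³: no divisor's leading term divides it; move v³ to the remainder.
  leading term v²: no divisor's leading term divides it; move 500/21v² to the remainder.
  leading term v: no divisor's leading term divides it; move -47/6v to the remainder.
  leading term 1: no divisor's leading term divides it; move -429/14 to the remainder.
  remainder v³ + 500/21v² - 47/6v - 429/14 ≠ 0; add h_4 = v³ + 500/21v² - 47/6v - 429/14 to the basis.

S(f_1,f_3): lcm = u²v. S = 33/2u² + 61/8uv² - 14/3uv - 55/2u + ½v² + 43/24v.
  leading term u²: subtract (33/14u)·f_2 from 33/2u² + 61/8uv² - 14/3uv - 55/2u + ½v² + 43/24v → 193/8uv² - 164/21uv - 429/14u + ½v² + 43/24v
  leading term uv²: subtract (-579/16v)·f_1 from 193/8uv² - 164/21uv - 429/14u + ½v² + 43/24v → -136373/336uv - 429/14u - 2895/16v³ + 1745/16v² + 31931/48v
  leading term uv: subtract (136373/224)·f_1 from -136373/336uv - 429/14u - 2895/16v³ + 1745/16v² + 31931/48v → 1493239/224u - 2895/16v³ + 706295/224v² - 780323/672v - 7500515/672
  leading term u: subtract (1493239/1568)·f_2 from 1493239/224u - 2895/16v³ + 706295/224v² - 780323/672v - 7500515/672 → -2895/16v³ + 1099767/112v² - 3811739/1568v - 19492187/1568
  leading term v³: subtract (-2895/16)·h_4 from -2895/16v³ + 1099767/112v² - 3811739/1568v - 19492187/1568 → 1582267/112v² - 3017067/784v - 1761617/98
  leading term v²: no divisor's leading term divides it; move 1582267/112v² to the remainder.
  leading term v: no divisor's leading term divides it; move -3017067/784v to the remainder.
  leading term 1: no divisor's leading term divides it; move -1761617/98 to the remainder.
  remainder 1582267/112v² - 3017067/784v - 1761617/98 ≠ 0; add h_5 = 1582267/112v² - 3017067/784v - 1761617/98 to the basis.

S(f_2,f_3): lcm = u². S = -uv² + 53/168uv + 1/42u + ½v + 43/24.
  leading term uv²: subtract (3/2v)·f_1 from -uv² + 53/168uv + 1/42u + ½v + 43/24 → 2825/168uv + 1/42u + 15/2v³ - 9/2v² - 27v + 43/24
  leading term uv: subtract (-2825/112)·f_1 from 2825/168uv + 1/42u + 15/2v³ - 9/2v² - 27v + 43/24 → -93217/336u + 15/2v³ - 14629/112v² + 5451/112v + 155977/336
  leading term u: subtract (-93217/2352)·f_2 from -93217/336u + 15/2v³ - 14629/112v² + 5451/112v + 155977/336 → 15/2v³ - 8569/21v² + 716281/7056v + 3648385/7056
  leading term v³: subtract (15/2)·h_4 from 15/2v³ - 8569/21v² + 716281/7056v + 3648385/7056 → -12319/21v² + 1130821/7056v + 5270005/7056
  leading term v²: subtract (-197104/4746801)·h_5 from -12319/21v² + 1130821/7056v + 5270005/7056 → 5232829303/11164475952v + 5232829303/11164475952
  leading term v: no divisor's leading term divides it; move 5232829303/11164475952v to the remainder.
  leading term 1: no divisor's leading term divides it; move 5232829303/11164475952 to the remainder.
  remainder 5232829303/11164475952v + 5232829303/11164475952 ≠ 0; add h_6 = 5232829303/11164475952v + 5232829303/11164475952 to the basis.

The other S-polynomials (S(f_1,h_4), S(f_2,h_4), S(f_3,h_4), S(f_1,h_5), S(f_2,h_5), S(f_3,h_5), S(h_4,h_5), S(f_1,h_6), S(f_2,h_6), S(f_3,h_6), S(h_4,h_6), S(h_5,h_6)) all reduce to 0 modulo the current basis, so we have a Gröbner basis.
Inter-reduce: drop elements whose leading term is divisible by another's, tail-reduce, and make monic.
Reduced Gröbner basis: {u - 1, v + 1}.
Label its elements g_1 = u - 1, g_2 = v + 1.

Reduce p = uv - 2u + 3 modulo G:
  leading term uv: subtract (v)·g_1 from uv - 2u + 3 → -2u + v + 3
  leading term u: subtract (-2)·g_1 from -2u + v + 3 → v + 1
  leading term v: subtract (1)·g_2 from v + 1 → 0
  normal form = 0.
Since the normal form is 0, p ∈ I.

uv - 2u + 3 lies in I (it reduces to 0).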